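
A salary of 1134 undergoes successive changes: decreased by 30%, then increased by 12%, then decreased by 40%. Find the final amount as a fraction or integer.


Start: 1134
Step 1: decrease by 30% => multiply by 70/100
  1134 * 70/100 = 3969/5
Step 2: increase by 12% => multiply by 112/100
  3969/5 * 112/100 = 111132/125
Step 3: decrease by 40% => multiply by 60/100
  111132/125 * 60/100 = 333396/625
Final value = 333396/625

333396/625


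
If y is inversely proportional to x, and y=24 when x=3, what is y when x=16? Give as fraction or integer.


Inverse proportion: y = k/x
Find k: k = 3 * 24 = 72
Compute y at x=16: y = 72/16
y = 9/2

9/2


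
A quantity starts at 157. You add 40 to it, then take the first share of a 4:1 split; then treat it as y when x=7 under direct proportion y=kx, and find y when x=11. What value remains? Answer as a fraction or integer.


Start with 157.
Step 1: Add 40: 157+40=197; split 4:1 first = 197*4/5 = 788/5
Step 2: Direct prop: k = (788/5)/7; new y = k*11 = 788/5*11/7 = 8668/35
Final result = 8668/35

8668/35


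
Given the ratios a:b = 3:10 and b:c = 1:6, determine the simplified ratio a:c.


Given a:b = 3:10 and b:c = 1:6
Make b consistent. Multiply first ratio by 1: a:b = 3:10
Multiply second ratio by 10: b:c = 10:60
Now b = 10 in both, so a:b:c = 3:10:60
Therefore a:c = 3:60
Simplify by GCD: a:c = 1:20

1:20


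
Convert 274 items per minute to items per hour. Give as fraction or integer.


Converting from per minute to per hour
Rate = 274 items per minute
Multiply by 60: 274 * 60
= 16440 items per hour

16440


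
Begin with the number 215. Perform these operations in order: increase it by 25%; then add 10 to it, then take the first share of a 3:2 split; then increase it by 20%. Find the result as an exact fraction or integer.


Start with 215.
Step 1: Increase by 25%: 215 * 125/100 = 1075/4
Step 2: Add 10: 1075/4+10=1115/4; split 3:2 first = 1115/4*3/5 = 669/4
Step 3: Increase by 20%: 669/4 * 120/100 = 2007/10
Final result = 2007/10

2007/10


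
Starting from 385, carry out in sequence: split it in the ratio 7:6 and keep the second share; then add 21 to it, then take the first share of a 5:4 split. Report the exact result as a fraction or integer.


Start with 385.
Step 1: Split 7:6, second share = 385 * 6/13 = 2310/13
Step 2: Add 21: 2310/13+21=2583/13; split 5:4 first = 2583/13*5/9 = 1435/13
Final result = 1435/13

1435/13


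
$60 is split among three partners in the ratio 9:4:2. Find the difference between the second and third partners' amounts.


Total parts = 9 + 4 + 2 = 15
Value per part = 60 / 15 = 4
Shares: 9*4=36, 4*4=16, 2*4=8
Second share = 16, third share = 8
Difference = |16 - 8| = 8

8


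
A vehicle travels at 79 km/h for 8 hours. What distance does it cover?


Using distance = speed * time
Speed = 79 km/h
Time = 8 hours
Distance = 79 * 8
= 632 km

632


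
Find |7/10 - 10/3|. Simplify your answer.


Simplify: 7/10 = 7/10 and 10/3 = 10/3
Find common denominator: LCD = 30
Convert: 21/30 and 100/30
Difference = |21 - 100|/30 = 79/30
Simplified = 79/30

79/30


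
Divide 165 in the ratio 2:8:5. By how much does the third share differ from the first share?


Total parts = 2 + 8 + 5 = 15
Value per part = 165 / 15 = 11
Shares: 2*11=22, 8*11=88, 5*11=55
Third share = 55, first share = 22
Difference = |55 - 22| = 33

33


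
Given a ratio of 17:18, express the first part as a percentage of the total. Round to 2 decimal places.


Total parts = 17 + 18 = 35
First part fraction = 17/35
Percentage = (17/35) * 100
= 0.485714 * 100
= 48.57%

48.57


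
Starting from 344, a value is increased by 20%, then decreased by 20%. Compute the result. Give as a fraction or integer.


Start: 344
Step 1: increase by 20% => multiply by 120/100
  344 * 120/100 = 2064/5
Step 2: decrease by 20% => multiply by 80/100
  2064/5 * 80/100 = 8256/25
Final value = 8256/25

8256/25


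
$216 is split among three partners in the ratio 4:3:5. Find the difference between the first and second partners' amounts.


Total parts = 4 + 3 + 5 = 12
Value per part = 216 / 12 = 18
Shares: 4*18=72, 3*18=54, 5*18=90
First share = 72, second share = 54
Difference = |72 - 54| = 18

18


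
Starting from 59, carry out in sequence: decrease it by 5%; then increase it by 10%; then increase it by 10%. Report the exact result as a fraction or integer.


Start with 59.
Step 1: Decrease by 5%: 59 * 95/100 = 1121/20
Step 2: Increase by 10%: 1121/20 * 110/100 = 12331/200
Step 3: Increase by 10%: 12331/200 * 110/100 = 135641/2000
Final result = 135641/2000

135641/2000


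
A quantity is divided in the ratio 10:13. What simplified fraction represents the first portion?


Total parts = 10 + 13 = 23
First part fraction = 10/23
Simplify: 10/23 = 10/23

10/23


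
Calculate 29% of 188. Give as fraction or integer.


Compute 29% of 188
Convert percentage: 29% = 29/100
Multiply: 188 * 29/100
= 5452/100
= 1363/25

1363/25


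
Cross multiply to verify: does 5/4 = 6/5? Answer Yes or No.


Cross multiply to check 5/4 = 6/5
Left cross product: 5 * 5 = 25
Right cross product: 4 * 6 = 24
25 != 24
Not equal, so proportions differ => No

No


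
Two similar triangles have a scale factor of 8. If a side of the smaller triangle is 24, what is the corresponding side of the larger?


Similar triangles have proportional sides
Scale factor = 8
Smaller side = 24
Corresponding larger side = 24 * 8
= 192

192


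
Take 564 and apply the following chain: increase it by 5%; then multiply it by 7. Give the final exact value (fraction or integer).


Start with 564.
Step 1: Increase by 5%: 564 * 105/100 = 2961/5
Step 2: Multiply by 7: 2961/5 * 7 = 20727/5
Final result = 20727/5

20727/5


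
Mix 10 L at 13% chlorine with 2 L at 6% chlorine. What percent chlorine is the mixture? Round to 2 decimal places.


Solute in mixture 1 = 13% of 10 L = 10*13/100 = 13/10 L
Solute in mixture 2 = 6% of 2 L = 2*6/100 = 3/25 L
Total solute = 13/10 + 3/25 = 71/50 L
Total volume = 10 + 2 = 12 L
Final concentration = 71/50/12 * 100 = 11.83%

11.83


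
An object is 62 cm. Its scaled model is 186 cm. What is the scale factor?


Original length = 62 cm
Scaled length = 186 cm
Scale factor = 186 / 62
= 3

3


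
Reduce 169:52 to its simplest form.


Find GCD(169, 52)
GCD = 13
Divide both by 13: 169/13 = 13, 52/13 = 4
Simplified ratio = 13:4

13:4


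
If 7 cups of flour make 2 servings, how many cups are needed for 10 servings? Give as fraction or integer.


Original: 7 cups for 2 servings
Target servings = 10
Scaling factor = 10/2
New amount = 7 * 10/2
= 70/2
= 35 cups

35


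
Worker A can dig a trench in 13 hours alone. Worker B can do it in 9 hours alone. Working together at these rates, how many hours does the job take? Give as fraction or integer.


Rate of A = 1/13 job per hour
Rate of B = 1/9 job per hour
Combined rate = 1/13 + 1/9
Find common denominator: (9 + 13)/(13*9) = 22/117
Combined rate = 22/117 job per hour
Time together = 1 / (22/117) = 117/22 hours

117/22


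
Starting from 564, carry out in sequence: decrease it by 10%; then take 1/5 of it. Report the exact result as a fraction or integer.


Start with 564.
Step 1: Decrease by 10%: 564 * 90/100 = 2538/5
Step 2: Take 1/5: 2538/5 * 1/5 = 2538/25
Final result = 2538/25

2538/25


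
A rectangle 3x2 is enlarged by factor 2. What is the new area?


Original dimensions: 3 x 2
Enlargement factor = 2
New width = 3 * 2 = 6
New height = 2 * 2 = 4
New area = 6 * 4 = 24

24


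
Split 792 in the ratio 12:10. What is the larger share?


Total parts = 12 + 10 = 22
Value per part = 792 / 22 = 36
First share = 12 * 36 = 432
Second share = 10 * 36 = 360
Larger share = 432

432


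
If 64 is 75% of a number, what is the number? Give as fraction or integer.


Given: 64 is 75% of the whole
Set up: 64 = 75/100 * whole
whole = 64 * 100 / 75
whole = 6400 / 75
whole = 256/3

256/3


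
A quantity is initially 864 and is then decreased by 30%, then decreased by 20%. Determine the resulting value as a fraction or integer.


Start: 864
Step 1: decrease by 30% => multiply by 70/100
  864 * 70/100 = 3024/5
Step 2: decrease by 20% => multiply by 80/100
  3024/5 * 80/100 = 12096/25
Final value = 12096/25

12096/25


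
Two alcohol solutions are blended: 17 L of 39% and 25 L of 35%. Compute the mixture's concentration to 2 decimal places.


Solute in mixture 1 = 39% of 17 L = 17*39/100 = 663/100 L
Solute in mixture 2 = 35% of 25 L = 25*35/100 = 35/4 L
Total solute = 663/100 + 35/4 = 769/50 L
Total volume = 17 + 25 = 42 L
Final concentration = 769/50/42 * 100 = 36.62%

36.62


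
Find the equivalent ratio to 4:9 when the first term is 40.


Original ratio: 4:9
First term target: 40
Scale factor = 40 / 4 = 10
Multiply second term: 9 * 10 = 90
Equivalent ratio = 40:90

40:90


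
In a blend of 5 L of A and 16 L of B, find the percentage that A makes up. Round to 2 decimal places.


Volume of A = 5 L
Volume of B = 16 L
Total volume = 5 + 16 = 21 L
Percentage of A = (5/21) * 100
= 23.81%

23.81


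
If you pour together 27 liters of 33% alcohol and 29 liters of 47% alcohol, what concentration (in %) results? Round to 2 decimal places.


Solute in mixture 1 = 33% of 27 L = 27*33/100 = 891/100 L
Solute in mixture 2 = 47% of 29 L = 29*47/100 = 1363/100 L
Total solute = 891/100 + 1363/100 = 1127/50 L
Total volume = 27 + 29 = 56 L
Final concentration = 1127/50/56 * 100 = 40.25%

40.25


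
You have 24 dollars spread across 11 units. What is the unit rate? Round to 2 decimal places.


Total dollars = 24
Number of units = 11
Unit rate = 24 / 11
= 2.18 dollars per unit

2.18


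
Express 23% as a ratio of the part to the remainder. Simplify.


Part = 23%, Remainder = 77%
Ratio = 23:77
GCD(23, 77) = 1
Simplify: 23:77 = 23:77

23:77


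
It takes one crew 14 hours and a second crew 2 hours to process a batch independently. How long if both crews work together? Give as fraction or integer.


Rate of A = 1/14 job per hour
Rate of B = 1/2 job per hour
Combined rate = 1/14 + 1/2
Find common denominator: (2 + 14)/(14*2) = 16/28
Combined rate = 4/7 job per hour
Time together = 1 / (4/7) = 7/4 hours

7/4


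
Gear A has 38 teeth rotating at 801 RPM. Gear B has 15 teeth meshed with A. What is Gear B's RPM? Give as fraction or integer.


Gear ratio: teeth_A * RPM_A = teeth_B * RPM_B
38 * 801 = 15 * RPM_B
30438 = 15 * RPM_B
RPM_B = 30438 / 15
RPM_B = 10146/5

10146/5


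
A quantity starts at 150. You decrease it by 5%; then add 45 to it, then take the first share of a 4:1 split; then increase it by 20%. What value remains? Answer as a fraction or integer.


Start with 150.
Step 1: Decrease by 5%: 150 * 95/100 = 285/2
Step 2: Add 45: 285/2+45=375/2; split 4:1 first = 375/2*4/5 = 150
Step 3: Increase by 20%: 150 * 120/100 = 180
Final result = 180

180


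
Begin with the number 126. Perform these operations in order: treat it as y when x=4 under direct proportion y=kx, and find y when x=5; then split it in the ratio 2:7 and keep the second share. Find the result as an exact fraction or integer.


Start with 126.
Step 1: Direct prop: k = (126)/4; new y = k*5 = 126*5/4 = 315/2
Step 2: Split 2:7, second share = 315/2 * 7/9 = 245/2
Final result = 245/2

245/2


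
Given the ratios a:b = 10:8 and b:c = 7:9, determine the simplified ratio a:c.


Given a:b = 10:8 and b:c = 7:9
Make b consistent. Multiply first ratio by 7: a:b = 70:56
Multiply second ratio by 8: b:c = 56:72
Now b = 56 in both, so a:b:c = 70:56:72
Therefore a:c = 70:72
Simplify by GCD: a:c = 35:36

35:36


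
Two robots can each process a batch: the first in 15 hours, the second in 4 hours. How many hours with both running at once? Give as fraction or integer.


Rate of A = 1/15 job per hour
Rate of B = 1/4 job per hour
Combined rate = 1/15 + 1/4
Find common denominator: (4 + 15)/(15*4) = 19/60
Combined rate = 19/60 job per hour
Time together = 1 / (19/60) = 60/19 hours

60/19


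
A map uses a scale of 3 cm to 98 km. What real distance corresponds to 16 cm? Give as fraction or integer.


Map scale: 3 cm = 98 km
Measured distance on map = 16 cm
Set up proportion: 16 * 98 / 3
= 1568 / 3
= 1568/3 km

1568/3


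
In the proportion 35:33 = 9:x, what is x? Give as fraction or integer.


Setting up: 35/33 = 9/x
Cross multiply: 35 * x = 33 * 9
35x = 297
x = 297/35
x = 297/35

297/35


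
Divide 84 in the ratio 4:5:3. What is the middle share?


Ratio = 4:5:3
Total parts = 4 + 5 + 3 = 12
Value per part = 84 / 12 = 7
First share = 4 * 7 = 28
Middle share = 5 * 7 = 35
Third share = 3 * 7 = 21

35


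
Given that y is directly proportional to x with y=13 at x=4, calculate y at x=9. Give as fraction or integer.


Direct proportion: y = kx
Find k: k = 13/4 = 13/4
Compute y at x=9: y = 13/4 * 9
y = 117/4

117/4


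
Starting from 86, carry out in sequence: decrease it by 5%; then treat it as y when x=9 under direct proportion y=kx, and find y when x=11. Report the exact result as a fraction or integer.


Start with 86.
Step 1: Decrease by 5%: 86 * 95/100 = 817/10
Step 2: Direct prop: k = (817/10)/9; new y = k*11 = 817/10*11/9 = 8987/90
Final result = 8987/90

8987/90


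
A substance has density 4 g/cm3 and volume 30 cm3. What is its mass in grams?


Using mass = density * volume
Density = 4 g/cm3
Volume = 30 cm3
Mass = 4 * 30
= 120 g

120


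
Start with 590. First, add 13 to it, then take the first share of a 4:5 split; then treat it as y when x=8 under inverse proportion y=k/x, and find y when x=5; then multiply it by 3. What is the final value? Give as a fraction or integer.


Start with 590.
Step 1: Add 13: 590+13=603; split 4:5 first = 603*4/9 = 268
Step 2: Inverse prop: k = (268)*8; new y = k/5 = 268*8/5 = 2144/5
Step 3: Multiply by 3: 2144/5 * 3 = 6432/5
Final result = 6432/5

6432/5


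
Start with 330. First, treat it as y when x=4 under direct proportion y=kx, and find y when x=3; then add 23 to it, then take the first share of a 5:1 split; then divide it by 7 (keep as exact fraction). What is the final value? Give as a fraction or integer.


Start with 330.
Step 1: Direct prop: k = (330)/4; new y = k*3 = 330*3/4 = 495/2
Step 2: Add 23: 495/2+23=541/2; split 5:1 first = 541/2*5/6 = 2705/12
Step 3: Divide by 7: 2705/12 / 7 = 2705/84
Final result = 2705/84

2705/84


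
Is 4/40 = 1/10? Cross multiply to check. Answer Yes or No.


Cross multiply to check 4/40 = 1/10
Left cross product: 4 * 10 = 40
Right cross product: 40 * 1 = 40
40 = 40
Equal, so proportions match => Yes

Yes


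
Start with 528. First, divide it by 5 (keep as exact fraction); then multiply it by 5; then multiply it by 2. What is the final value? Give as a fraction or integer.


Start with 528.
Step 1: Divide by 5: 528 / 5 = 528/5
Step 2: Multiply by 5: 528/5 * 5 = 528
Step 3: Multiply by 2: 528 * 2 = 1056
Final result = 1056

1056


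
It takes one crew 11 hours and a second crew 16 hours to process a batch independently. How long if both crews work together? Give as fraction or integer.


Rate of A = 1/11 job per hour
Rate of B = 1/16 job per hour
Combined rate = 1/11 + 1/16
Find common denominator: (16 + 11)/(11*16) = 27/176
Combined rate = 27/176 job per hour
Time together = 1 / (27/176) = 176/27 hours

176/27


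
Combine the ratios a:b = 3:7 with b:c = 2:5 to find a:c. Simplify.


Given a:b = 3:7 and b:c = 2:5
Make b consistent. Multiply first ratio by 2: a:b = 6:14
Multiply second ratio by 7: b:c = 14:35
Now b = 14 in both, so a:b:c = 6:14:35
Therefore a:c = 6:35
Simplify by GCD: a:c = 6:35

6:35


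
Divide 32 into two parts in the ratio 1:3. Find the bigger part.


Total parts = 1 + 3 = 4
Value per part = 32 / 4 = 8
First share = 1 * 8 = 8
Second share = 3 * 8 = 24
Larger share = 24

24


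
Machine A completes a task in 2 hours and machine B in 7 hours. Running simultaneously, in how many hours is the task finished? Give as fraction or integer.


Rate of A = 1/2 job per hour
Rate of B = 1/7 job per hour
Combined rate = 1/2 + 1/7
Find common denominator: (7 + 2)/(2*7) = 9/14
Combined rate = 9/14 job per hour
Time together = 1 / (9/14) = 14/9 hours

14/9


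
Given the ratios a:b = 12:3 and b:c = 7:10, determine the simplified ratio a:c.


Given a:b = 12:3 and b:c = 7:10
Make b consistent. Multiply first ratio by 7: a:b = 84:21
Multiply second ratio by 3: b:c = 21:30
Now b = 21 in both, so a:b:c = 84:21:30
Therefore a:c = 84:30
Simplify by GCD: a:c = 14:5

14:5


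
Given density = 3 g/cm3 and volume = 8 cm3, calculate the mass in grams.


Using mass = density * volume
Density = 3 g/cm3
Volume = 8 cm3
Mass = 3 * 8
= 24 g

24


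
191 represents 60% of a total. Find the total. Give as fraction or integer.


Given: 191 is 60% of the whole
Set up: 191 = 60/100 * whole
whole = 191 * 100 / 60
whole = 19100 / 60
whole = 955/3

955/3


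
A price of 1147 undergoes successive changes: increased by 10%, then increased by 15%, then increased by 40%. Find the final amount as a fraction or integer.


Start: 1147
Step 1: increase by 10% => multiply by 110/100
  1147 * 110/100 = 12617/10
Step 2: increase by 15% => multiply by 115/100
  12617/10 * 115/100 = 290191/200
Step 3: increase by 40% => multiply by 140/100
  290191/200 * 140/100 = 2031337/1000
Final value = 2031337/1000

2031337/1000


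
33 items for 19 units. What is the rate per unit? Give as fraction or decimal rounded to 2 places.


Total items = 33
Number of units = 19
Unit rate = 33 / 19
= 1.74 items per unit

1.74


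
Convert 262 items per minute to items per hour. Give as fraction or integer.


Converting from per minute to per hour
Rate = 262 items per minute
Multiply by 60: 262 * 60
= 15720 items per hour

15720


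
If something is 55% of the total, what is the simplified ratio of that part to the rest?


Part = 55%, Remainder = 45%
Ratio = 55:45
GCD(55, 45) = 5
Simplify: 11:9 = 11:9

11:9


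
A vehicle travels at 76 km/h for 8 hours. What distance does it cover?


Using distance = speed * time
Speed = 76 km/h
Time = 8 hours
Distance = 76 * 8
= 608 km

608


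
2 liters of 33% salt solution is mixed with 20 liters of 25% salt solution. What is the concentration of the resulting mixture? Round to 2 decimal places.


Solute in mixture 1 = 33% of 2 L = 2*33/100 = 33/50 L
Solute in mixture 2 = 25% of 20 L = 20*25/100 = 5 L
Total solute = 33/50 + 5 = 283/50 L
Total volume = 2 + 20 = 22 L
Final concentration = 283/50/22 * 100 = 25.73%

25.73


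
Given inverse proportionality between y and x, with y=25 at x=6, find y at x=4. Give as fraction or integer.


Inverse proportion: y = k/x
Find k: k = 6 * 25 = 150
Compute y at x=4: y = 150/4
y = 75/2

75/2


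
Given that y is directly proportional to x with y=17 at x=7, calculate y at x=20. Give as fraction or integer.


Direct proportion: y = kx
Find k: k = 17/7 = 17/7
Compute y at x=20: y = 17/7 * 20
y = 340/7

340/7


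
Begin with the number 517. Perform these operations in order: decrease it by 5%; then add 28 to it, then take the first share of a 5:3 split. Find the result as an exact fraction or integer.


Start with 517.
Step 1: Decrease by 5%: 517 * 95/100 = 9823/20
Step 2: Add 28: 9823/20+28=10383/20; split 5:3 first = 10383/20*5/8 = 10383/32
Final result = 10383/32

10383/32


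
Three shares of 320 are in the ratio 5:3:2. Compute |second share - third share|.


Total parts = 5 + 3 + 2 = 10
Value per part = 320 / 10 = 32
Shares: 5*32=160, 3*32=96, 2*32=64
Second share = 96, third share = 64
Difference = |96 - 64| = 32

32


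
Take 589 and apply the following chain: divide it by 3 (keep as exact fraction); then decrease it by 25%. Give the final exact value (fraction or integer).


Start with 589.
Step 1: Divide by 3: 589 / 3 = 589/3
Step 2: Decrease by 25%: 589/3 * 75/100 = 589/4
Final result = 589/4

589/4


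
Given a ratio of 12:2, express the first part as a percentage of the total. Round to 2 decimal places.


Total parts = 12 + 2 = 14
First part fraction = 12/14
Percentage = (12/14) * 100
= 0.857143 * 100
= 85.71%

85.71


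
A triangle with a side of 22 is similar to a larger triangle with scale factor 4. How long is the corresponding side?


Similar triangles have proportional sides
Scale factor = 4
Smaller side = 22
Corresponding larger side = 22 * 4
= 88

88


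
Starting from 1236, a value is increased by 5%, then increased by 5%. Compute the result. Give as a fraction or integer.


Start: 1236
Step 1: increase by 5% => multiply by 105/100
  1236 * 105/100 = 6489/5
Step 2: increase by 5% => multiply by 105/100
  6489/5 * 105/100 = 136269/100
Final value = 136269/100

136269/100


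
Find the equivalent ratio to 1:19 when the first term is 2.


Original ratio: 1:19
First term target: 2
Scale factor = 2 / 1 = 2
Multiply second term: 19 * 2 = 38
Equivalent ratio = 2:38

2:38


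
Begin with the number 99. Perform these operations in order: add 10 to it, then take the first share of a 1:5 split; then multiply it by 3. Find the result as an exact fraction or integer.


Start with 99.
Step 1: Add 10: 99+10=109; split 1:5 first = 109*1/6 = 109/6
Step 2: Multiply by 3: 109/6 * 3 = 109/2
Final result = 109/2

109/2


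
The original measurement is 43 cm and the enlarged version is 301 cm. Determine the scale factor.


Original length = 43 cm
Scaled length = 301 cm
Scale factor = 301 / 43
= 7

7


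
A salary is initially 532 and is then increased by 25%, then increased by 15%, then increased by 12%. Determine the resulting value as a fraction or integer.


Start: 532
Step 1: increase by 25% => multiply by 125/100
  532 * 125/100 = 665
Step 2: increase by 15% => multiply by 115/100
  665 * 115/100 = 3059/4
Step 3: increase by 12% => multiply by 112/100
  3059/4 * 112/100 = 21413/25
Final value = 21413/25

21413/25


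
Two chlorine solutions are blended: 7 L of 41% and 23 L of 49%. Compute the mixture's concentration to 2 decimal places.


Solute in mixture 1 = 41% of 7 L = 7*41/100 = 287/100 L
Solute in mixture 2 = 49% of 23 L = 23*49/100 = 1127/100 L
Total solute = 287/100 + 1127/100 = 707/50 L
Total volume = 7 + 23 = 30 L
Final concentration = 707/50/30 * 100 = 47.13%

47.13


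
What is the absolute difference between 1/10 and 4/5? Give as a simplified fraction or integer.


Simplify: 1/10 = 1/10 and 4/5 = 4/5
Find common denominator: LCD = 10
Convert: 1/10 and 8/10
Difference = |1 - 8|/10 = 7/10
Simplified = 7/10

7/10


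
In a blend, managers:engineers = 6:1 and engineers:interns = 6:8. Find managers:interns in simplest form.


Given a:b = 6:1 and b:c = 6:8
Make b consistent. Multiply first ratio by 6: a:b = 36:6
Multiply second ratio by 1: b:c = 6:8
Now b = 6 in both, so a:b:c = 36:6:8
Therefore a:c = 36:8
Simplify by GCD: a:c = 9:2

9:2


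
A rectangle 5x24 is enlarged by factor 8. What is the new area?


Original dimensions: 5 x 24
Enlargement factor = 8
New width = 5 * 8 = 40
New height = 24 * 8 = 192
New area = 40 * 192 = 7680

7680


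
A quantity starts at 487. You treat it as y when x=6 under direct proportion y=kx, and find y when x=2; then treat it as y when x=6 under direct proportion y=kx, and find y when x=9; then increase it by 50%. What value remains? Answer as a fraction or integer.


Start with 487.
Step 1: Direct prop: k = (487)/6; new y = k*2 = 487*2/6 = 487/3
Step 2: Direct prop: k = (487/3)/6; new y = k*9 = 487/3*9/6 = 487/2
Step 3: Increase by 50%: 487/2 * 150/100 = 1461/4
Final result = 1461/4

1461/4


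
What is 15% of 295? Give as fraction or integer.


Compute 15% of 295
Convert percentage: 15% = 15/100
Multiply: 295 * 15/100
= 4425/100
= 177/4

177/4


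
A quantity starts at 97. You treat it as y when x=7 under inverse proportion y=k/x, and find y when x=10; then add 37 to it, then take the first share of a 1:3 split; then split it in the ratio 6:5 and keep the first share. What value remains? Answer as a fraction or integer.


Start with 97.
Step 1: Inverse prop: k = (97)*7; new y = k/10 = 97*7/10 = 679/10
Step 2: Add 37: 679/10+37=1049/10; split 1:3 first = 1049/10*1/4 = 1049/40
Step 3: Split 6:5, first share = 1049/40 * 6/11 = 3147/220
Final result = 3147/220

3147/220


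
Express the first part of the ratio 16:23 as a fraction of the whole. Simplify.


Total parts = 16 + 23 = 39
First part fraction = 16/39
Simplify: 16/39 = 16/39

16/39


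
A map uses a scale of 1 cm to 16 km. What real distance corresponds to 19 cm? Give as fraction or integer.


Map scale: 1 cm = 16 km
Measured distance on map = 19 cm
Set up proportion: 19 * 16 / 1
= 304 / 1
= 304 km

304


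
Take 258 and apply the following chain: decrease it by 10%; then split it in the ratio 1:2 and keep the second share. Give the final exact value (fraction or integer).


Start with 258.
Step 1: Decrease by 10%: 258 * 90/100 = 1161/5
Step 2: Split 1:2, second share = 1161/5 * 2/3 = 774/5
Final result = 774/5

774/5


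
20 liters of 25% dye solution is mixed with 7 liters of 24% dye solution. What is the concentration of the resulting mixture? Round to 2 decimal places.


Solute in mixture 1 = 25% of 20 L = 20*25/100 = 5 L
Solute in mixture 2 = 24% of 7 L = 7*24/100 = 42/25 L
Total solute = 5 + 42/25 = 167/25 L
Total volume = 20 + 7 = 27 L
Final concentration = 167/25/27 * 100 = 24.74%

24.74


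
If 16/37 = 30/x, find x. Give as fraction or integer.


Setting up: 16/37 = 30/x
Cross multiply: 16 * x = 37 * 30
16x = 1110
x = 1110/16
x = 555/8

555/8


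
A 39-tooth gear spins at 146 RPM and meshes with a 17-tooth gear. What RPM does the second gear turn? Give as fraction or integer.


Gear ratio: teeth_A * RPM_A = teeth_B * RPM_B
39 * 146 = 17 * RPM_B
5694 = 17 * RPM_B
RPM_B = 5694 / 17
RPM_B = 5694/17

5694/17


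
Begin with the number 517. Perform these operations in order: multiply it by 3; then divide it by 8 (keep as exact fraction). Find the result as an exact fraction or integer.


Start with 517.
Step 1: Multiply by 3: 517 * 3 = 1551
Step 2: Divide by 8: 1551 / 8 = 1551/8
Final result = 1551/8

1551/8


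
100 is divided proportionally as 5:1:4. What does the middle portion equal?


Ratio = 5:1:4
Total parts = 5 + 1 + 4 = 10
Value per part = 100 / 10 = 10
First share = 5 * 10 = 50
Middle share = 1 * 10 = 10
Third share = 4 * 10 = 40

10


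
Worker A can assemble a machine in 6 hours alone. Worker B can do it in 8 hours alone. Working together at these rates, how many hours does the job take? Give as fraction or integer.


Rate of A = 1/6 job per hour
Rate of B = 1/8 job per hour
Combined rate = 1/6 + 1/8
Find common denominator: (8 + 6)/(6*8) = 14/48
Combined rate = 7/24 job per hour
Time together = 1 / (7/24) = 24/7 hours

24/7


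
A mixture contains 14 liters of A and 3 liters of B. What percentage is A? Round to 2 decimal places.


Volume of A = 14 L
Volume of B = 3 L
Total volume = 14 + 3 = 17 L
Percentage of A = (14/17) * 100
= 82.35%

82.35


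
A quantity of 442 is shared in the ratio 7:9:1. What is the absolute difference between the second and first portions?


Total parts = 7 + 9 + 1 = 17
Value per part = 442 / 17 = 26
Shares: 7*26=182, 9*26=234, 1*26=26
Second share = 234, first share = 182
Difference = |234 - 182| = 52

52


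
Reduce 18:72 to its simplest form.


Find GCD(18, 72)
GCD = 18
Divide both by 18: 18/18 = 1, 72/18 = 4
Simplified ratio = 1:4

1:4


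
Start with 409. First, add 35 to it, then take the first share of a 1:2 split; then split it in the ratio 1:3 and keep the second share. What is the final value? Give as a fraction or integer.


Start with 409.
Step 1: Add 35: 409+35=444; split 1:2 first = 444*1/3 = 148
Step 2: Split 1:3, second share = 148 * 3/4 = 111
Final result = 111

111


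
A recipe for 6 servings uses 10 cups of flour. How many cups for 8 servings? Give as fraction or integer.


Original: 10 cups for 6 servings
Target servings = 8
Scaling factor = 8/6
New amount = 10 * 8/6
= 80/6
= 40/3 cups

40/3


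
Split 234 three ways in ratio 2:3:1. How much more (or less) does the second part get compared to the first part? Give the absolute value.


Total parts = 2 + 3 + 1 = 6
Value per part = 234 / 6 = 39
Shares: 2*39=78, 3*39=117, 1*39=39
Second share = 117, first share = 78
Difference = |117 - 78| = 39

39


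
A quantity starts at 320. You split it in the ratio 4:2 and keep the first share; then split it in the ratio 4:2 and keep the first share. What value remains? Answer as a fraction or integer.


Start with 320.
Step 1: Split 4:2, first share = 320 * 4/6 = 640/3
Step 2: Split 4:2, first share = 640/3 * 4/6 = 1280/9
Final result = 1280/9

1280/9


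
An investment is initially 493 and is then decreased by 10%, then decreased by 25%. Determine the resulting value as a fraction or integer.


Start: 493
Step 1: decrease by 10% => multiply by 90/100
  493 * 90/100 = 4437/10
Step 2: decrease by 25% => multiply by 75/100
  4437/10 * 75/100 = 13311/40
Final value = 13311/40

13311/40


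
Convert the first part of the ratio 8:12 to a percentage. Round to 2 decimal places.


Total parts = 8 + 12 = 20
First part fraction = 8/20
Percentage = (8/20) * 100
= 0.4 * 100
= 40.00%

40.00


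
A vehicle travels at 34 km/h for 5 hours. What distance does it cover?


Using distance = speed * time
Speed = 34 km/h
Time = 5 hours
Distance = 34 * 5
= 170 km

170


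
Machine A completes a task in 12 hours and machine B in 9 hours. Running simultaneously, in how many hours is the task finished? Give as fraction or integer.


Rate of A = 1/12 job per hour
Rate of B = 1/9 job per hour
Combined rate = 1/12 + 1/9
Find common denominator: (9 + 12)/(12*9) = 21/108
Combined rate = 7/36 job per hour
Time together = 1 / (7/36) = 36/7 hours

36/7


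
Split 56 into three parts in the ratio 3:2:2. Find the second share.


Ratio = 3:2:2
Total parts = 3 + 2 + 2 = 7
Value per part = 56 / 7 = 8
First share = 3 * 8 = 24
Middle share = 2 * 8 = 16
Third share = 2 * 8 = 16

16


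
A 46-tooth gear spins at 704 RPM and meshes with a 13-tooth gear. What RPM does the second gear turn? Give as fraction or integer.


Gear ratio: teeth_A * RPM_A = teeth_B * RPM_B
46 * 704 = 13 * RPM_B
32384 = 13 * RPM_B
RPM_B = 32384 / 13
RPM_B = 32384/13

32384/13


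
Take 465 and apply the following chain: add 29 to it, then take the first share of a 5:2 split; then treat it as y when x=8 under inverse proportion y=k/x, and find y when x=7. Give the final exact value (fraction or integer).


Start with 465.
Step 1: Add 29: 465+29=494; split 5:2 first = 494*5/7 = 2470/7
Step 2: Inverse prop: k = (2470/7)*8; new y = k/7 = 2470/7*8/7 = 19760/49
Final result = 19760/49

19760/49


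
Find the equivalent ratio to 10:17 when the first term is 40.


Original ratio: 10:17
First term target: 40
Scale factor = 40 / 10 = 4
Multiply second term: 17 * 4 = 68
Equivalent ratio = 40:68

40:68


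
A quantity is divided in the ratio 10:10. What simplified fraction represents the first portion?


Total parts = 10 + 10 = 20
First part fraction = 10/20
Simplify: 10/20 = 1/2

1/2


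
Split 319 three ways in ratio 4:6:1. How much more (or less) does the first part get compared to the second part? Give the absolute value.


Total parts = 4 + 6 + 1 = 11
Value per part = 319 / 11 = 29
Shares: 4*29=116, 6*29=174, 1*29=29
First share = 116, second share = 174
Difference = |116 - 174| = 58

58


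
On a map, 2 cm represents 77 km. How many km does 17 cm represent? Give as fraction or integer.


Map scale: 2 cm = 77 km
Measured distance on map = 17 cm
Set up proportion: 17 * 77 / 2
= 1309 / 2
= 1309/2 km

1309/2


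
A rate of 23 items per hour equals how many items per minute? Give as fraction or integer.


Converting from per hour to per minute
Rate = 23 items per hour
Divide by 60: 23/60
= 23/60 items per minute

23/60


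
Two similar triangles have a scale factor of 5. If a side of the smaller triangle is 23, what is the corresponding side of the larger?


Similar triangles have proportional sides
Scale factor = 5
Smaller side = 23
Corresponding larger side = 23 * 5
= 115

115


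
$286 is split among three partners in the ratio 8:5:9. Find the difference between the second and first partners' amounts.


Total parts = 8 + 5 + 9 = 22
Value per part = 286 / 22 = 13
Shares: 8*13=104, 5*13=65, 9*13=117
Second share = 65, first share = 104
Difference = |65 - 104| = 39

39


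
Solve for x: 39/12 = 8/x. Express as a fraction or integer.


Setting up: 39/12 = 8/x
Cross multiply: 39 * x = 12 * 8
39x = 96
x = 96/39
x = 32/13

32/13


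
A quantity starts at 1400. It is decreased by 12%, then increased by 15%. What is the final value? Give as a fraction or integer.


Start: 1400
Step 1: decrease by 12% => multiply by 88/100
  1400 * 88/100 = 1232
Step 2: increase by 15% => multiply by 115/100
  1232 * 115/100 = 7084/5
Final value = 7084/5

7084/5


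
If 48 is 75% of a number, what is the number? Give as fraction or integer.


Given: 48 is 75% of the whole
Set up: 48 = 75/100 * whole
whole = 48 * 100 / 75
whole = 4800 / 75
whole = 64

64


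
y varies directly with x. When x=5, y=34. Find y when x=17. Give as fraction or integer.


Direct proportion: y = kx
Find k: k = 34/5 = 34/5
Compute y at x=17: y = 34/5 * 17
y = 578/5

578/5


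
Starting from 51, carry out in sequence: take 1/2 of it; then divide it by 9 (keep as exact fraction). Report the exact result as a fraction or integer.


Start with 51.
Step 1: Take 1/2: 51 * 1/2 = 51/2
Step 2: Divide by 9: 51/2 / 9 = 17/6
Final result = 17/6

17/6


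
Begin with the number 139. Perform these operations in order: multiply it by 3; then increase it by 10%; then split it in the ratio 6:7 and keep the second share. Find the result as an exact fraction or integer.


Start with 139.
Step 1: Multiply by 3: 139 * 3 = 417
Step 2: Increase by 10%: 417 * 110/100 = 4587/10
Step 3: Split 6:7, second share = 4587/10 * 7/13 = 32109/130
Final result = 32109/130

32109/130


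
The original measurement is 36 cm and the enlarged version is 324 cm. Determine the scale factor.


Original length = 36 cm
Scaled length = 324 cm
Scale factor = 324 / 36
= 9

9


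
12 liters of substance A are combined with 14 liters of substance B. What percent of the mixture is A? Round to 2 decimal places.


Volume of A = 12 L
Volume of B = 14 L
Total volume = 12 + 14 = 26 L
Percentage of A = (12/26) * 100
= 46.15%

46.15


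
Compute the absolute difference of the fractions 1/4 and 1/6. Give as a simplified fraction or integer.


Simplify: 1/4 = 1/4 and 1/6 = 1/6
Find common denominator: LCD = 12
Convert: 3/12 and 2/12
Difference = |3 - 2|/12 = 1/12
Simplified = 1/12

1/12


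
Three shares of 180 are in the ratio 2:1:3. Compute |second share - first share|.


Total parts = 2 + 1 + 3 = 6
Value per part = 180 / 6 = 30
Shares: 2*30=60, 1*30=30, 3*30=90
Second share = 30, first share = 60
Difference = |30 - 60| = 30

30


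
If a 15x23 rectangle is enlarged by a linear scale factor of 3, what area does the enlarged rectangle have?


Original dimensions: 15 x 23
Enlargement factor = 3
New width = 15 * 3 = 45
New height = 23 * 3 = 69
New area = 45 * 69 = 3105

3105


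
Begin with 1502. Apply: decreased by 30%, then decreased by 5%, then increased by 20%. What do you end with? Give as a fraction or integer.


Start: 1502
Step 1: decrease by 30% => multiply by 70/100
  1502 * 70/100 = 5257/5
Step 2: decrease by 5% => multiply by 95/100
  5257/5 * 95/100 = 99883/100
Step 3: increase by 20% => multiply by 120/100
  99883/100 * 120/100 = 299649/250
Final value = 299649/250

299649/250


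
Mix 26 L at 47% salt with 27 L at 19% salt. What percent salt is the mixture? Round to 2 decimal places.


Solute in mixture 1 = 47% of 26 L = 26*47/100 = 611/50 L
Solute in mixture 2 = 19% of 27 L = 27*19/100 = 513/100 L
Total solute = 611/50 + 513/100 = 347/20 L
Total volume = 26 + 27 = 53 L
Final concentration = 347/20/53 * 100 = 32.74%

32.74


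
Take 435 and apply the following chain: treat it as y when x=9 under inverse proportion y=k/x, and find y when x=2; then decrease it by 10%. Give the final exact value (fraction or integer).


Start with 435.
Step 1: Inverse prop: k = (435)*9; new y = k/2 = 435*9/2 = 3915/2
Step 2: Decrease by 10%: 3915/2 * 90/100 = 7047/4
Final result = 7047/4

7047/4


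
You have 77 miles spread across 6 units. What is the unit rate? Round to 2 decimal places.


Total miles = 77
Number of units = 6
Unit rate = 77 / 6
= 12.83 miles per unit

12.83


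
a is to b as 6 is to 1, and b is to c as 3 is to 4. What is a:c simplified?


Given a:b = 6:1 and b:c = 3:4
Make b consistent. Multiply first ratio by 3: a:b = 18:3
Multiply second ratio by 1: b:c = 3:4
Now b = 3 in both, so a:b:c = 18:3:4
Therefore a:c = 18:4
Simplify by GCD: a:c = 9:2

9:2


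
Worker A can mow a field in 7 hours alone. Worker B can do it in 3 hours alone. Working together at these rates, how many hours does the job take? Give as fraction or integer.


Rate of A = 1/7 job per hour
Rate of B = 1/3 job per hour
Combined rate = 1/7 + 1/3
Find common denominator: (3 + 7)/(7*3) = 10/21
Combined rate = 10/21 job per hour
Time together = 1 / (10/21) = 21/10 hours

21/10


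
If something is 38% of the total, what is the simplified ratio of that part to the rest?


Part = 38%, Remainder = 62%
Ratio = 38:62
GCD(38, 62) = 2
Simplify: 19:31 = 19:31

19:31


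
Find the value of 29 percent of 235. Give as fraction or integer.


Compute 29% of 235
Convert percentage: 29% = 29/100
Multiply: 235 * 29/100
= 6815/100
= 1363/20

1363/20


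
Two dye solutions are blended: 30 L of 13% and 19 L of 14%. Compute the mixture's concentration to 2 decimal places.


Solute in mixture 1 = 13% of 30 L = 30*13/100 = 39/10 L
Solute in mixture 2 = 14% of 19 L = 19*14/100 = 133/50 L
Total solute = 39/10 + 133/50 = 164/25 L
Total volume = 30 + 19 = 49 L
Final concentration = 164/25/49 * 100 = 13.39%

13.39


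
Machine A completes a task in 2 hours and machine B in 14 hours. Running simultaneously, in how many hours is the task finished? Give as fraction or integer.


Rate of A = 1/2 job per hour
Rate of B = 1/14 job per hour
Combined rate = 1/2 + 1/14
Find common denominator: (14 + 2)/(2*14) = 16/28
Combined rate = 4/7 job per hour
Time together = 1 / (4/7) = 7/4 hours

7/4


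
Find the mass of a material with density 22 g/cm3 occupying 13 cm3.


Using mass = density * volume
Density = 22 g/cm3
Volume = 13 cm3
Mass = 22 * 13
= 286 g

286


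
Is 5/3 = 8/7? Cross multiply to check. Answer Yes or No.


Cross multiply to check 5/3 = 8/7
Left cross product: 5 * 7 = 35
Right cross product: 3 * 8 = 24
35 != 24
Not equal, so proportions differ => No

No


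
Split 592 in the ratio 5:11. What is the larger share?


Total parts = 5 + 11 = 16
Value per part = 592 / 16 = 37
First share = 5 * 37 = 185
Second share = 11 * 37 = 407
Larger share = 407

407


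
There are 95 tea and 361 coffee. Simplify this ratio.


Find GCD(95, 361)
GCD = 19
Divide both by 19: 95/19 = 5, 361/19 = 19
Simplified ratio = 5:19

5:19


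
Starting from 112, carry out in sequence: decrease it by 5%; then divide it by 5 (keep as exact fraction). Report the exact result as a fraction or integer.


Start with 112.
Step 1: Decrease by 5%: 112 * 95/100 = 532/5
Step 2: Divide by 5: 532/5 / 5 = 532/25
Final result = 532/25

532/25


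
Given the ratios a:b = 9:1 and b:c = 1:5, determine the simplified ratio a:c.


Given a:b = 9:1 and b:c = 1:5
Make b consistent. Multiply first ratio by 1: a:b = 9:1
Multiply second ratio by 1: b:c = 1:5
Now b = 1 in both, so a:b:c = 9:1:5
Therefore a:c = 9:5
Simplify by GCD: a:c = 9:5

9:5
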